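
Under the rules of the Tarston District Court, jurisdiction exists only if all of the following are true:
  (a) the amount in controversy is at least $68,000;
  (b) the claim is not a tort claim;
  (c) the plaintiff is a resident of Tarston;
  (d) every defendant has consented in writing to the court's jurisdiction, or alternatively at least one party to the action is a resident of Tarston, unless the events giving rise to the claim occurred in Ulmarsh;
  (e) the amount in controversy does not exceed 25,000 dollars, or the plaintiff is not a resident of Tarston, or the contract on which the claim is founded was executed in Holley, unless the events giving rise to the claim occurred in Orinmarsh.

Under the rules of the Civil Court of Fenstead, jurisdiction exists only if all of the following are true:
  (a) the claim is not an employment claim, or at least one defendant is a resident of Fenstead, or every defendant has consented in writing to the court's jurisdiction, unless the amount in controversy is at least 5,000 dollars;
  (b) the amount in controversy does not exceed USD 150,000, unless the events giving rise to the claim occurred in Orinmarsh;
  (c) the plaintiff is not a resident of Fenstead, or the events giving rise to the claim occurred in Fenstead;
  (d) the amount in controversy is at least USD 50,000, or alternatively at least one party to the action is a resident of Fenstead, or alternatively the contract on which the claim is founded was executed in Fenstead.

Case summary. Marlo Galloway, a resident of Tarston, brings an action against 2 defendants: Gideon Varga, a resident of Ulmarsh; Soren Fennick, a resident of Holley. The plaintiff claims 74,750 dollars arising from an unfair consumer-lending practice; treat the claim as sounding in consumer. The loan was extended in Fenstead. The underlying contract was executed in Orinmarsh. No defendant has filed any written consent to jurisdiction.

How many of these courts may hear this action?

The Tarston District Court:
  (a) The amount in controversy is 74,750 dollars, which meets the USD 68,000 floor. Condition met.
  (b) The claim is a consumer claim, not a tort claim. Met.
  (c) The plaintiff resides in Tarston. Condition met.
  (d) Marlo Galloway resides in Tarston — that alternative is enough. Met.
  (e) The amount in controversy is 74,750 dollars, above the USD 25,000 ceiling; the plaintiff resides in Tarston; the contract was executed in Orinmarsh, not Holley — every alternative fails. And the operative events occurred in Fenstead, not Orinmarsh, so the proviso does not save it. Not met.
  → Not every requirement is met — no jurisdiction.
The Civil Court of Fenstead:
  (a) The claim is a consumer claim, not an employment claim, which satisfies one of the alternatives. Met.
  (b) The amount in controversy is 74,750 dollars, within the $150,000 ceiling. Met.
  (c) The plaintiff resides in Tarston, which is not Fenstead — that alternative is enough. Met.
  (d) The amount in controversy is USD 74,750, which meets the USD 50,000 floor — that alternative is enough. Satisfied.
  → Every requirement is satisfied — jurisdiction.
Courts with jurisdiction: the Civil Court of Fenstead — 1 in total.

1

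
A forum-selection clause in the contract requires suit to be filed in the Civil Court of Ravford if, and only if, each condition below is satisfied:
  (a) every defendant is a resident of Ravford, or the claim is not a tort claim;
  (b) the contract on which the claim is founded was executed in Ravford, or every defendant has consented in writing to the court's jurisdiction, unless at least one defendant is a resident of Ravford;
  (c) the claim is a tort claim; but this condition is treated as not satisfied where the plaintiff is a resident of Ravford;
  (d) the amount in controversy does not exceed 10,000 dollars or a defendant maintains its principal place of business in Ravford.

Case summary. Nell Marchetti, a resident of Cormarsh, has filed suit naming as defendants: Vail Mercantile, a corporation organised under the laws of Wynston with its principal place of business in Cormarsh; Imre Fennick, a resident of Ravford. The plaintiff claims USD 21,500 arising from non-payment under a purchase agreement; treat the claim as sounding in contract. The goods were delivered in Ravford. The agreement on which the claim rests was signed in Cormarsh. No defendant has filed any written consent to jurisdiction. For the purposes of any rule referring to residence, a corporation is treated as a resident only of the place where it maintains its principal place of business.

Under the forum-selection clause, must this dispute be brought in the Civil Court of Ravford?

The Civil Court of Ravford:
  (a) The claim is a contract claim, not a tort claim — that alternative is enough. Condition met.
  (b) The contract was executed in Cormarsh, not Ravford; no such written consent has been filed — none of the alternatives is met. But Imre Fennick resides in Ravford, and the 'unless' clause therefore excuses the requirement. Met.
  (c) The claim is a contract claim, not a tort claim. Condition not met.
  (d) The amount in controversy is 21,500 dollars, above the USD 10,000 ceiling; the corporate defendant(s) have their principal place of business in Cormarsh, not Ravford — none of the alternatives is met. Fails.
  → The clause does not apply.

No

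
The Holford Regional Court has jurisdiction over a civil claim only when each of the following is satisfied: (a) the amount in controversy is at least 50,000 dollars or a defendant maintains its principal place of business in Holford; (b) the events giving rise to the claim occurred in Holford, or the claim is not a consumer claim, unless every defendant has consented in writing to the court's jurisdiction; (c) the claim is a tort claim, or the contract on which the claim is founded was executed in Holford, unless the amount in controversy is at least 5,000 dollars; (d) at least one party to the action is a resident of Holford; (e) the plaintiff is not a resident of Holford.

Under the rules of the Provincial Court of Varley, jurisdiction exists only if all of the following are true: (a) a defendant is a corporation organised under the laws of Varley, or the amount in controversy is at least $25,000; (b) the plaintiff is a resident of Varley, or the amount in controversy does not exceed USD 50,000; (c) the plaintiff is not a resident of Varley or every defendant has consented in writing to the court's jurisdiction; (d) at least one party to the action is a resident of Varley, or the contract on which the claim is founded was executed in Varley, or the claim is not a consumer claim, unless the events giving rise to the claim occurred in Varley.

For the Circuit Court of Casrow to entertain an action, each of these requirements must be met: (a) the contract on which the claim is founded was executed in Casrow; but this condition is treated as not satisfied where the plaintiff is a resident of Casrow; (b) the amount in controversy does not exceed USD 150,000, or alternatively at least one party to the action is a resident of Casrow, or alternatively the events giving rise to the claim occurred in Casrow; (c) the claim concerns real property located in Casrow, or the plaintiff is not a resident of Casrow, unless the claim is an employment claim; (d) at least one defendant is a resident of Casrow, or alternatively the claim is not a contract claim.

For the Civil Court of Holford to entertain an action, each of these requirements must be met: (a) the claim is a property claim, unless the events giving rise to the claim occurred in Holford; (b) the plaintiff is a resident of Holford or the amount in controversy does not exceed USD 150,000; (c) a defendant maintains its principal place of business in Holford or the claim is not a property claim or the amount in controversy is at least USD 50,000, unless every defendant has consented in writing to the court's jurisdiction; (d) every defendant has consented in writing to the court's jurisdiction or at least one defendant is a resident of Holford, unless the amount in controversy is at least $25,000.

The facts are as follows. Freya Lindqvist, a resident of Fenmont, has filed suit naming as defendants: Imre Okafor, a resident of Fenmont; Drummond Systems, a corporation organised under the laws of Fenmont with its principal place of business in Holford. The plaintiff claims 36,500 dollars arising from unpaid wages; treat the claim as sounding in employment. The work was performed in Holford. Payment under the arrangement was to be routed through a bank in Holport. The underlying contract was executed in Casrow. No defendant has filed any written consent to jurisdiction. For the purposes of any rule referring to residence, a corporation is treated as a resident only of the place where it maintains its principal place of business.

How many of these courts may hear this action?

The Holford Regional Court:
  (a) Drummond Systems has its principal place of business in Holford, which satisfies one of the alternatives. Condition met.
  (b) The operative events occurred in Holford, so this disjunct is met. Satisfied.
  (c) The claim is an employment claim, not a tort claim; the contract was executed in Casrow, not Holford — every alternative fails. However, the amount in controversy is USD 36,500, which meets the $5,000 floor, so the 'unless' proviso supplies this condition. Satisfied.
  (d) Drummond Systems resides in Holford. Condition met.
  (e) The plaintiff resides in Fenmont, which is not Holford. Satisfied.
  → Jurisdiction lies.
The Provincial Court of Varley:
  (a) The amount in controversy is USD 36,500, which meets the 25,000 dollars floor, so one alternative holds. Condition met.
  (b) The amount in controversy is $36,500, within the 50,000 dollars ceiling, which satisfies one of the alternatives. Satisfied.
  (c) The plaintiff resides in Fenmont, which is not Varley, so this disjunct is met. Condition met.
  (d) The claim is an employment claim, not a consumer claim, so one alternative holds. Met.
  → Jurisdiction lies.
The Circuit Court of Casrow:
  (a) The contract was executed in Casrow. The carve-out does not apply: the plaintiff resides in Fenmont, not Casrow. Condition met.
  (b) The amount in controversy is $36,500, within the $150,000 ceiling — that alternative is enough. Met.
  (c) The plaintiff resides in Fenmont, which is not Casrow, which satisfies one of the alternatives. Satisfied.
  (d) The claim is an employment claim, not a contract claim, which satisfies one of the alternatives. Condition met.
  → Jurisdiction lies.
The Civil Court of Holford:
  (a) The claim is an employment claim, not a property claim. However, the operative events occurred in Holford, so the 'unless' proviso supplies this condition. Met.
  (b) The amount in controversy is USD 36,500, within the USD 150,000 ceiling, which satisfies one of the alternatives. Met.
  (c) Drummond Systems has its principal place of business in Holford, so this disjunct is met. Satisfied.
  (d) Drummond Systems resides in Holford, so this disjunct is met. Met.
  → Jurisdiction lies.
Courts with jurisdiction: the Holford Regional Court, the Provincial Court of Varley, the Circuit Court of Casrow, the Civil Court of Holford — 4 in total.

4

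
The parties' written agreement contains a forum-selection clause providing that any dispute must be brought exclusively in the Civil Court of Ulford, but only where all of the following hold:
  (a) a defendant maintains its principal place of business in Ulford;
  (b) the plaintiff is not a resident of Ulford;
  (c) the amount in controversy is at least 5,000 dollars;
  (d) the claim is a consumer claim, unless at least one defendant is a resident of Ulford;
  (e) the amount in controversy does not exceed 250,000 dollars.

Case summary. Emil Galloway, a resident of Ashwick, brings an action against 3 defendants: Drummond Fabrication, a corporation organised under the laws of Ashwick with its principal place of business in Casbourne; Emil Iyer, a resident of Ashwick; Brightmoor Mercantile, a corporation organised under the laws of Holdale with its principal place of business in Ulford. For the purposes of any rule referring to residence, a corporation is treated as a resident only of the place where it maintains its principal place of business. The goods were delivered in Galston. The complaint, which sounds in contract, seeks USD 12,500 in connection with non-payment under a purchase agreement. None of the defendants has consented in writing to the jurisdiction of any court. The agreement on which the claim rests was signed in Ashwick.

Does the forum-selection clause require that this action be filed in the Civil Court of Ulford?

The Civil Court of Ulford:
  (a) Brightmoor Mercantile has its principal place of business in Ulford. Condition met.
  (b) The plaintiff resides in Ashwick, which is not Ulford. Satisfied.
  (c) The amount in controversy is $12,500, which meets the USD 5,000 floor. Condition met.
  (d) The claim is a contract claim, not a consumer claim. However, Brightmoor Mercantile resides in Ulford, so the 'unless' proviso supplies this condition. Condition met.
  (e) The amount in controversy is $12,500, within the USD 250,000 ceiling. Satisfied.
  → Forum clause is triggered.

Yes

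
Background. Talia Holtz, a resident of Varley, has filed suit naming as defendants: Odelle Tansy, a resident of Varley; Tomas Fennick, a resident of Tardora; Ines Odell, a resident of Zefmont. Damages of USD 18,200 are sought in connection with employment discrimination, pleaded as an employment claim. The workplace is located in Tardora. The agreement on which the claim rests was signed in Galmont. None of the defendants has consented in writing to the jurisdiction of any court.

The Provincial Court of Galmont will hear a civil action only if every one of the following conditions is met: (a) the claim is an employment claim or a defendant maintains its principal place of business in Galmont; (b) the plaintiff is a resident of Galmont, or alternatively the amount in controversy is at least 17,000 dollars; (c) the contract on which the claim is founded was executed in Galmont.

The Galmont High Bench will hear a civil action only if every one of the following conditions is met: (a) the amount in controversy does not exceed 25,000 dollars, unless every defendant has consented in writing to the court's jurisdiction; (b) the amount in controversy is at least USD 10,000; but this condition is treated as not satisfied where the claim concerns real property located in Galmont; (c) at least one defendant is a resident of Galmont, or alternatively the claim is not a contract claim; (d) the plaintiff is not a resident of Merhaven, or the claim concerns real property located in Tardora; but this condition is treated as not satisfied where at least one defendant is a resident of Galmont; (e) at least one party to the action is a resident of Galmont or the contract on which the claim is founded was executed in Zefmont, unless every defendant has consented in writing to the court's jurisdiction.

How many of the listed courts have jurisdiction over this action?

The Provincial Court of Galmont:
  (a) The claim is an employment claim, so this disjunct is met. Met.
  (b) The amount in controversy is 18,200 dollars, which meets the USD 17,000 floor, which satisfies one of the alternatives. Met.
  (c) The contract was executed in Galmont. Condition met.
  → Jurisdiction lies.
The Galmont High Bench:
  (a) The amount in controversy is USD 18,200, within the USD 25,000 ceiling. Met.
  (b) The amount in controversy is USD 18,200, which meets the 10,000 dollars floor. The exception is not triggered, since the claim does not concern real property. Satisfied.
  (c) The claim is an employment claim, not a contract claim, which satisfies one of the alternatives. Satisfied.
  (d) The plaintiff resides in Varley, which is not Merhaven, which satisfies one of the alternatives. The exception is not triggered, since no defendant resides in Galmont (they reside in Varley, Tardora, Zefmont). Met.
  (e) No party resides in Galmont; the contract was executed in Galmont, not Zefmont — none of the alternatives is met. And no such written consent has been filed, so the proviso does not save it. Condition not met.
  → The court lacks jurisdiction.
Courts with jurisdiction: the Provincial Court of Galmont — 1 in total.

1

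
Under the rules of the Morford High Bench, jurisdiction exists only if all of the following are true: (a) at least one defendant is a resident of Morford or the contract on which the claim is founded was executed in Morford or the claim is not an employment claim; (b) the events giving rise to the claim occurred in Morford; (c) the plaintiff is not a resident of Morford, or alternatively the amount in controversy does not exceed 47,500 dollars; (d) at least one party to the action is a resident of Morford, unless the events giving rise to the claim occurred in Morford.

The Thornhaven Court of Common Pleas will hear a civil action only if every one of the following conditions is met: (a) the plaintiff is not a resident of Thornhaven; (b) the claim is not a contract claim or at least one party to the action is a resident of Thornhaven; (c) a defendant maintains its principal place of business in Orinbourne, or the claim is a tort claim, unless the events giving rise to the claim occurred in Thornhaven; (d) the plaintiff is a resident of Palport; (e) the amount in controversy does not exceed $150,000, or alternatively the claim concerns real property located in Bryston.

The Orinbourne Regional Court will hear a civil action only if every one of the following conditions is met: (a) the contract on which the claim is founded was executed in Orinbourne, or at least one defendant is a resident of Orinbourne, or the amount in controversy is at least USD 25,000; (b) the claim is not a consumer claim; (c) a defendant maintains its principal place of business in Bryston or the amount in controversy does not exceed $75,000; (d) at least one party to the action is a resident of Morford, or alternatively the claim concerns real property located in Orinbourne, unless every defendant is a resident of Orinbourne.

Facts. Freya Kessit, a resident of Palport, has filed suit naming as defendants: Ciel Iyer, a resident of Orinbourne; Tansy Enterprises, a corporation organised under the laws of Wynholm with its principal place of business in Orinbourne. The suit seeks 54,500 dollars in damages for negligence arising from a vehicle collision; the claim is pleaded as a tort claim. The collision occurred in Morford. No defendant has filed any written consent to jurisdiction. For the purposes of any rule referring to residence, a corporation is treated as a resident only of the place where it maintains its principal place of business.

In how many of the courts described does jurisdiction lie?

The Morford High Bench:
  (a) The claim is a tort claim, not an employment claim — that alternative is enough. Satisfied.
  (b) The operative events occurred in Morford. Met.
  (c) The plaintiff resides in Palport, which is not Morford, so this disjunct is met. Condition met.
  (d) No party resides in Morford. However, the operative events occurred in Morford, so the 'unless' proviso supplies this condition. Satisfied.
  → All conditions met; jurisdiction exists.
The Thornhaven Court of Common Pleas:
  (a) The plaintiff resides in Palport, which is not Thornhaven. Met.
  (b) The claim is a tort claim, not a contract claim, which satisfies one of the alternatives. Met.
  (c) Tansy Enterprises has its principal place of business in Orinbourne, so this disjunct is met. Satisfied.
  (d) The plaintiff resides in Palport. Condition met.
  (e) The amount in controversy is USD 54,500, within the USD 150,000 ceiling, which satisfies one of the alternatives. Satisfied.
  → Jurisdiction lies.
The Orinbourne Regional Court:
  (a) Ciel Iyer resides in Orinbourne, so one alternative holds. Satisfied.
  (b) The claim is a tort claim, not a consumer claim. Condition met.
  (c) The amount in controversy is USD 54,500, within the 75,000 dollars ceiling, so one alternative holds. Satisfied.
  (d) No party resides in Morford; the claim does not concern real property — no alternative holds. However, the defendants reside as follows — Ciel Iyer in Orinbourne, Tansy Enterprises in Orinbourne — all in Orinbourne, so the 'unless' proviso supplies this condition. Satisfied.
  → All conditions met; jurisdiction exists.
Courts with jurisdiction: the Morford High Bench, the Thornhaven Court of Common Pleas, the Orinbourne Regional Court — 3 in total.

3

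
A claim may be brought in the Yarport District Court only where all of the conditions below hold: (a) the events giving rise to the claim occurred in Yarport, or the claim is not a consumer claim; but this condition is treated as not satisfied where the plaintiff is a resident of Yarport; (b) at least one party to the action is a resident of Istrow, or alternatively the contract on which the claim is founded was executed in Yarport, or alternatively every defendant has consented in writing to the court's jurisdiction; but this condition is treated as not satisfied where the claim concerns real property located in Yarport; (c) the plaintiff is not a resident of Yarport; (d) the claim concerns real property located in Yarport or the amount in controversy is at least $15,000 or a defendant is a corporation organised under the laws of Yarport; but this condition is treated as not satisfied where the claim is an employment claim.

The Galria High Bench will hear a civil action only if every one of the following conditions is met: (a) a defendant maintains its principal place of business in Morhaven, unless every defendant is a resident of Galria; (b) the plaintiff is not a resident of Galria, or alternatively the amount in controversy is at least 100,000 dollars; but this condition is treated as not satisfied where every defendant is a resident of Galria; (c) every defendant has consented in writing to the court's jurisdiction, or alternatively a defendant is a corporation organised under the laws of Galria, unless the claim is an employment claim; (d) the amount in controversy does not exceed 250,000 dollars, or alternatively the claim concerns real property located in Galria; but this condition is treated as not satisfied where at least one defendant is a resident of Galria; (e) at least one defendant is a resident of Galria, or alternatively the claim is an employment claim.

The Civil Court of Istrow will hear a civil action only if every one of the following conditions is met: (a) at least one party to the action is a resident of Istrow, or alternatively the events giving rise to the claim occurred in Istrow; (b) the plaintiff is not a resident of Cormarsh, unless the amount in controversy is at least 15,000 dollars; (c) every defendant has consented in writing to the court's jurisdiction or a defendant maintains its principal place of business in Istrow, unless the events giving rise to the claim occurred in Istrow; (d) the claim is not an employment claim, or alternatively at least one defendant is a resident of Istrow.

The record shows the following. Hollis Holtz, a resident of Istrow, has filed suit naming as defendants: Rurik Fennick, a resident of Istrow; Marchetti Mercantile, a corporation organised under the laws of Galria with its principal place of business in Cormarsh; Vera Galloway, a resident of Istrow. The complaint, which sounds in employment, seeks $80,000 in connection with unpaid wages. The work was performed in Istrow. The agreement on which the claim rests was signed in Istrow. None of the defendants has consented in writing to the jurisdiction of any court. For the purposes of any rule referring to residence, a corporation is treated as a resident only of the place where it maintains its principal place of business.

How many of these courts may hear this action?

1

The Yarport District Court:
  (a) The claim is an employment claim, not a consumer claim, so this disjunct is met. And the carve-out is inapplicable — the plaintiff resides in Istrow, not Yarport. Satisfied.
  (b) Hollis Holtz resides in Istrow, which satisfies one of the alternatives. The exception is not triggered, since the claim does not concern real property. Met.
  (c) The plaintiff resides in Istrow, which is not Yarport. Condition met.
  (d) The amount in controversy is USD 80,000, which meets the USD 15,000 floor, which satisfies one of the alternatives. But the claim is an employment claim, triggering the carve-out and defeating this condition. Condition not met.
  → Not every requirement is met — no jurisdiction.
The Galria High Bench:
  (a) The corporate defendant(s) have their principal place of business in Cormarsh, not Morhaven. The proviso offers no rescue either, since the defendants reside as follows — Rurik Fennick in Istrow, Marchetti Mercantile in Cormarsh, Vera Galloway in Istrow — not all in Galria. Not satisfied.
  (b) The plaintiff resides in Istrow, which is not Galria, which satisfies one of the alternatives. The carve-out does not apply: the defendants reside as follows — Rurik Fennick in Istrow, Marchetti Mercantile in Cormarsh, Vera Galloway in Istrow — not all in Galria. Met.
  (c) Marchetti Mercantile is organised under the laws of Galria, so one alternative holds. Met.
  (d) The amount in controversy is 80,000 dollars, within the 250,000 dollars ceiling — that alternative is enough. The carve-out does not apply: no defendant resides in Galria (they reside in Istrow, Cormarsh, Istrow). Met.
  (e) The claim is an employment claim, so this disjunct is met. Met.
  → Not every requirement is met — no jurisdiction.
The Civil Court of Istrow:
  (a) Hollis Holtz resides in Istrow, which satisfies one of the alternatives. Condition met.
  (b) The plaintiff resides in Istrow, which is not Cormarsh. Satisfied.
  (c) No such written consent has been filed; the corporate defendant(s) have their principal place of business in Cormarsh, not Istrow — every alternative fails. The proviso rescues it, though: the operative events occurred in Istrow. Condition met.
  (d) Rurik Fennick resides in Istrow, which satisfies one of the alternatives. Satisfied.
  → The court has jurisdiction.
Courts with jurisdiction: the Civil Court of Istrow — 1 in total.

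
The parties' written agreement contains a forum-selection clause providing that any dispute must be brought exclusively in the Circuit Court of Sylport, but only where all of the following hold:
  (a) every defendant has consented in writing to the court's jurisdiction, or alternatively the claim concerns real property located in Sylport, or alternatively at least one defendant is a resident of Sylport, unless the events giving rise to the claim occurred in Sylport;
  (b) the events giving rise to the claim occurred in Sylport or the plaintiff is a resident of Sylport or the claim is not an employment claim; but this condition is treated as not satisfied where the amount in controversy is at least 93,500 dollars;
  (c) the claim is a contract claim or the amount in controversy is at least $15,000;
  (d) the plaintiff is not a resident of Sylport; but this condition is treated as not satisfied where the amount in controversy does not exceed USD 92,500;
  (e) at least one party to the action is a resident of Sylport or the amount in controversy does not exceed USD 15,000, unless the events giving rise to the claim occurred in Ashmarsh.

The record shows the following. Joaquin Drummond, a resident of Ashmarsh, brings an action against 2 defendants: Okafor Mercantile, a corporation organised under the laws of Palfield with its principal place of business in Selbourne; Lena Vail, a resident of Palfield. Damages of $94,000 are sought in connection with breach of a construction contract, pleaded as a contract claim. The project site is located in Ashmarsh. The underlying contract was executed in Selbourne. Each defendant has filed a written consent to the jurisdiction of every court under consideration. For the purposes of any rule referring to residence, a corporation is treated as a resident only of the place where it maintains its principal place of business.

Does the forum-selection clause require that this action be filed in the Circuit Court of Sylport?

The Circuit Court of Sylport:
  (a) Every defendant has filed written consent, so this disjunct is met. Met.
  (b) The claim is a contract claim, not an employment claim — that alternative is enough. But the carve-out bites: the amount in controversy is $94,000, which meets the $93,500 floor. Fails.
  (c) The claim is a contract claim, so one alternative holds. Satisfied.
  (d) The plaintiff resides in Ashmarsh, which is not Sylport. And the carve-out is inapplicable — the amount in controversy is $94,000, above the USD 92,500 ceiling. Condition met.
  (e) No party resides in Sylport; the amount in controversy is $94,000, above the 15,000 dollars ceiling — none of the alternatives is met. However, the operative events occurred in Ashmarsh, so the 'unless' proviso supplies this condition. Satisfied.
  → Forum clause is not triggered.

No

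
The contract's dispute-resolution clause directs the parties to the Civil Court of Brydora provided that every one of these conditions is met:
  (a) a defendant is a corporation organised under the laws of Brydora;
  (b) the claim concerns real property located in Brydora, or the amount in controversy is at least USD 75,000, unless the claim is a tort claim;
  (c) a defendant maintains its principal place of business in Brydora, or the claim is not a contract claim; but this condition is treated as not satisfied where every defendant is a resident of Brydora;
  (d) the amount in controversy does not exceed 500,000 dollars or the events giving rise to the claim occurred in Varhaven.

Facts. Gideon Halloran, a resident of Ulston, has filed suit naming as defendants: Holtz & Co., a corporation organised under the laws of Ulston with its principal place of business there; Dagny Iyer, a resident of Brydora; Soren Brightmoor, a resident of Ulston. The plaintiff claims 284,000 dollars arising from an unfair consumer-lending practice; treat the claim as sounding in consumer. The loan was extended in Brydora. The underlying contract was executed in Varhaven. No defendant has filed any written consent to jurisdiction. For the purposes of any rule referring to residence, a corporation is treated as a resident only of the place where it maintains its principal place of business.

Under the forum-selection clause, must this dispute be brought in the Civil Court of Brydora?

The Civil Court of Brydora:
  (a) The corporate defendant(s) are organised in Ulston, not Brydora. Not met.
  (b) The amount in controversy is $284,000, which meets the $75,000 floor, so this disjunct is met. Condition met.
  (c) The claim is a consumer claim, not a contract claim, which satisfies one of the alternatives. The exception is not triggered, since the defendants reside as follows — Holtz & Co. in Ulston, Dagny Iyer in Brydora, Soren Brightmoor in Ulston — not all in Brydora. Met.
  (d) The amount in controversy is $284,000, within the 500,000 dollars ceiling, so one alternative holds. Condition met.
  → Forum clause is not triggered.

No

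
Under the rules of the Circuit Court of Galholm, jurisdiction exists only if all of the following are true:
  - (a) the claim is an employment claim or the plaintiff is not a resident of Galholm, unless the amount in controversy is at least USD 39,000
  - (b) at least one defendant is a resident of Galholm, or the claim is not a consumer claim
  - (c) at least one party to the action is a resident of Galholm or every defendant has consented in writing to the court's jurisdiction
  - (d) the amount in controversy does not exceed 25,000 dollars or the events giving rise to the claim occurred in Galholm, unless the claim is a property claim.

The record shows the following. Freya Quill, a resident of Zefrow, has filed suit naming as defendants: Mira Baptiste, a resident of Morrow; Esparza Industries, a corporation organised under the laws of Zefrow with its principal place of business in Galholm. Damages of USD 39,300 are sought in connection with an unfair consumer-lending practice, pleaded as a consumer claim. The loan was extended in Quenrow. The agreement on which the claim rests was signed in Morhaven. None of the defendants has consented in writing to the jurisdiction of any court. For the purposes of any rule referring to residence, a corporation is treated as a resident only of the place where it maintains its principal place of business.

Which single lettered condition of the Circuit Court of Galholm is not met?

The Circuit Court of Galholm:
  (a) The plaintiff resides in Zefrow, which is not Galholm, so this disjunct is met. Met.
  (b) Esparza Industries resides in Galholm — that alternative is enough. Satisfied.
  (c) Esparza Industries resides in Galholm — that alternative is enough. Satisfied.
  (d) The amount in controversy is 39,300 dollars, above the 25,000 dollars ceiling; the operative events occurred in Quenrow, not Galholm — no alternative holds. And the claim is a consumer claim, not a property claim, so the proviso does not save it. Not satisfied.
Only condition (d) fails.

(d)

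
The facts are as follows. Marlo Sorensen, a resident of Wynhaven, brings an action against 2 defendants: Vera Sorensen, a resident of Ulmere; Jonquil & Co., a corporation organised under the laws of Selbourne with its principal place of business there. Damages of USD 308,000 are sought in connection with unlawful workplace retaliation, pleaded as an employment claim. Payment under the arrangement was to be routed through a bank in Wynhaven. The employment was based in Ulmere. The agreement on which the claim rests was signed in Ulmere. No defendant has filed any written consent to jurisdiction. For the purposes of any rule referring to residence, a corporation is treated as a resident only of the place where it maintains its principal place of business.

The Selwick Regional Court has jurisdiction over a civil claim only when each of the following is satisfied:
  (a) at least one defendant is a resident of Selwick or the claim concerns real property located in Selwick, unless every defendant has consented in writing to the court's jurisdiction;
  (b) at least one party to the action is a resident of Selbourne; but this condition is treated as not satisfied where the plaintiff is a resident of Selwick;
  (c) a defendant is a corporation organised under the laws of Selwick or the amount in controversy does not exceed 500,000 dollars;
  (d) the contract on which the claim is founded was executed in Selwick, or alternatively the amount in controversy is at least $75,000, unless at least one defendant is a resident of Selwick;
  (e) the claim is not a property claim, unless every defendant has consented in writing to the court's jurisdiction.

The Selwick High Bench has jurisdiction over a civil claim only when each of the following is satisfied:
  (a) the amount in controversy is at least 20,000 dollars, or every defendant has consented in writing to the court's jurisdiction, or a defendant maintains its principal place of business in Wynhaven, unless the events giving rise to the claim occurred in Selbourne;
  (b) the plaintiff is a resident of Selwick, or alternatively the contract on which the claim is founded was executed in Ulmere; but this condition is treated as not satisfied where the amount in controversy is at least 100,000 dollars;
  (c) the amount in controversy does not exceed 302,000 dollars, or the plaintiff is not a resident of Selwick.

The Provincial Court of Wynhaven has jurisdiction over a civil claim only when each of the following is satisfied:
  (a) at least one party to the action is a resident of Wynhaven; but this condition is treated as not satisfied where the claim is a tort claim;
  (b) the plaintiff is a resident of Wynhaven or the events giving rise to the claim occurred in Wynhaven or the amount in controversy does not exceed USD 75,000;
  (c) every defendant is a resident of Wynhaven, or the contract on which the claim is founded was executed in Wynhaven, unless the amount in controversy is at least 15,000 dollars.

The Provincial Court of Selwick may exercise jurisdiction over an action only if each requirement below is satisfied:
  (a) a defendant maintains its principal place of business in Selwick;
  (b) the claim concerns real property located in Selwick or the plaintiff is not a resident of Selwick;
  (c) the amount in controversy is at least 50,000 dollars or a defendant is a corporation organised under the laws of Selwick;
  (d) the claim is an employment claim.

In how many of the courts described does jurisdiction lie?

1

The Selwick Regional Court:
  (a) No defendant resides in Selwick (they reside in Ulmere, Selbourne); the claim does not concern real property — every alternative fails. The proviso offers no rescue either, since no such written consent has been filed. Not met.
  (b) Jonquil & Co. resides in Selbourne. The exception is not triggered, since the plaintiff resides in Wynhaven, not Selwick. Condition met.
  (c) The amount in controversy is USD 308,000, within the $500,000 ceiling, so one alternative holds. Met.
  (d) The amount in controversy is USD 308,000, which meets the $75,000 floor, so this disjunct is met. Satisfied.
  (e) The claim is an employment claim, not a property claim. Condition met.
  → No jurisdiction.
The Selwick High Bench:
  (a) The amount in controversy is USD 308,000, which meets the 20,000 dollars floor — that alternative is enough. Met.
  (b) The contract was executed in Ulmere, so one alternative holds. However, the amount in controversy is $308,000, which meets the 100,000 dollars floor, which falls within the stated exception and so defeats the condition. Not met.
  (c) The plaintiff resides in Wynhaven, which is not Selwick, so this disjunct is met. Met.
  → The court lacks jurisdiction.
The Provincial Court of Wynhaven:
  (a) Marlo Sorensen resides in Wynhaven. The carve-out does not apply: the claim is an employment claim, not a tort claim. Met.
  (b) The plaintiff resides in Wynhaven, so this disjunct is met. Met.
  (c) The defendants reside as follows — Vera Sorensen in Ulmere, Jonquil & Co. in Selbourne — not all in Wynhaven; the contract was executed in Ulmere, not Wynhaven — no alternative holds. However, the amount in controversy is USD 308,000, which meets the $15,000 floor, so the 'unless' proviso supplies this condition. Condition met.
  → Jurisdiction lies.
The Provincial Court of Selwick:
  (a) The corporate defendant(s) have their principal place of business in Selbourne, not Selwick. Fails.
  (b) The plaintiff resides in Wynhaven, which is not Selwick, so this disjunct is met. Satisfied.
  (c) The amount in controversy is USD 308,000, which meets the 50,000 dollars floor, which satisfies one of the alternatives. Satisfied.
  (d) The claim is an employment claim. Met.
  → No jurisdiction.
Courts with jurisdiction: the Provincial Court of Wynhaven — 1 in total.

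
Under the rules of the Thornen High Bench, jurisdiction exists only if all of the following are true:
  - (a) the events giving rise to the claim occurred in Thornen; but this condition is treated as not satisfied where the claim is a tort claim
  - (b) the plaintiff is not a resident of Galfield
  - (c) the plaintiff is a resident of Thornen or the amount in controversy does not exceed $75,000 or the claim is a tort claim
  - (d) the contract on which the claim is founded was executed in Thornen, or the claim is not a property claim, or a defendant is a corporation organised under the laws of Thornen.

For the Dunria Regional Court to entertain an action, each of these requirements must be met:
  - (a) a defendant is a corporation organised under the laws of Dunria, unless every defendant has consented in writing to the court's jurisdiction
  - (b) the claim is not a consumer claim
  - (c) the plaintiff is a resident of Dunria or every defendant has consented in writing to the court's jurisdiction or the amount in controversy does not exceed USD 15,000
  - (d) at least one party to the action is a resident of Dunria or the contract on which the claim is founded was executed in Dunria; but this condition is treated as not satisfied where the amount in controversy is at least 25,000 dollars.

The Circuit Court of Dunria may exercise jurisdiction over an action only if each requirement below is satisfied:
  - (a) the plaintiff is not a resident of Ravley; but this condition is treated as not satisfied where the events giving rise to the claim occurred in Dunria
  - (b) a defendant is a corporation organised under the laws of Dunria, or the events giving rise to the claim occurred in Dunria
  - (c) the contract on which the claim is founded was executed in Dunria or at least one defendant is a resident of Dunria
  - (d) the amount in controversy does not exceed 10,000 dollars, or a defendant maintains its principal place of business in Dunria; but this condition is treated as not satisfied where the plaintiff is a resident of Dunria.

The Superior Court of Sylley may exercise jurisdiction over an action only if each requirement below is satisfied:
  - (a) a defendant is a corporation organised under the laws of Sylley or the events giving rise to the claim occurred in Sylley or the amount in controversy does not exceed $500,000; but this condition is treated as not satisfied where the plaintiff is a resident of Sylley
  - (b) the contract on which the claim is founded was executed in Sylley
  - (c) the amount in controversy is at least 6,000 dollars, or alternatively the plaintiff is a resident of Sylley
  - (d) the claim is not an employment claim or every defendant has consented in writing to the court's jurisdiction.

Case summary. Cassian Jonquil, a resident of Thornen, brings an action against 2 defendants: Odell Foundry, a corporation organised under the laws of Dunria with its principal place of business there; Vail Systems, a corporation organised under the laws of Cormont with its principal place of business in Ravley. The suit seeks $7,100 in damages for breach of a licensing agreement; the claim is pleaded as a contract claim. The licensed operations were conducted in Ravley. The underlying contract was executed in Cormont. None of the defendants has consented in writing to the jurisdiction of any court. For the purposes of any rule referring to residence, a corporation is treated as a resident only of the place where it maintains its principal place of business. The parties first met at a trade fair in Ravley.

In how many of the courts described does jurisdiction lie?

2

The Thornen High Bench:
  (a) The operative events occurred in Ravley, not Thornen. Condition not met.
  (b) The plaintiff resides in Thornen, which is not Galfield. Met.
  (c) The plaintiff resides in Thornen, so one alternative holds. Satisfied.
  (d) The claim is a contract claim, not a property claim, which satisfies one of the alternatives. Met.
  → Not every requirement is met — no jurisdiction.
The Dunria Regional Court:
  (a) Odell Foundry is organised under the laws of Dunria. Satisfied.
  (b) The claim is a contract claim, not a consumer claim. Condition met.
  (c) The amount in controversy is $7,100, within the $15,000 ceiling — that alternative is enough. Condition met.
  (d) Odell Foundry resides in Dunria — that alternative is enough. And the carve-out is inapplicable — the amount in controversy is 7,100 dollars, below the $25,000 floor. Met.
  → Jurisdiction lies.
The Circuit Court of Dunria:
  (a) The plaintiff resides in Thornen, which is not Ravley. The carve-out does not apply: the operative events occurred in Ravley, not Dunria. Condition met.
  (b) Odell Foundry is organised under the laws of Dunria — that alternative is enough. Met.
  (c) Odell Foundry resides in Dunria, so one alternative holds. Met.
  (d) The amount in controversy is $7,100, within the $10,000 ceiling — that alternative is enough. And the carve-out is inapplicable — the plaintiff resides in Thornen, not Dunria. Satisfied.
  → Every requirement is satisfied — jurisdiction.
The Superior Court of Sylley:
  (a) The amount in controversy is $7,100, within the $500,000 ceiling — that alternative is enough. The exception is not triggered, since the plaintiff resides in Thornen, not Sylley. Satisfied.
  (b) The contract was executed in Cormont, not Sylley. Condition not met.
  (c) The amount in controversy is USD 7,100, which meets the $6,000 floor, so one alternative holds. Condition met.
  (d) The claim is a contract claim, not an employment claim, which satisfies one of the alternatives. Met.
  → The court lacks jurisdiction.
Courts with jurisdiction: the Dunria Regional Court, the Circuit Court of Dunria — 2 in total.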